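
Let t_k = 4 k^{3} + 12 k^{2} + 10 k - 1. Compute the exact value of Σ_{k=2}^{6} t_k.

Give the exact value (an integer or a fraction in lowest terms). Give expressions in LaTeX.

Σ = 3035

Ratio r(k) = (4*k**3 + 24*k**2 + 46*k + 25)/(4*k**3 + 12*k**2 + 10*k - 1).
Factor: A=1; B=1; C=k**3 + 3*k**2 + 5*k/2 - 1/4.
Need (1)·f(k+1) − (1)·f(k) = k**3 + 3*k**2 + 5*k/2 - 1/4.
Degrees (0,0,3) ⇒ d ≤ 4.
Match coefficients ⇒ f(k) = k*(k**3 + 2*k**2 - 4)/4.
Then R = B(k−1)f/C = k*(k**3 + 2*k**2 - 4)/(4*k**3 + 12*k**2 + 10*k - 1), so s_k = R(k)·t_k = k*(k**3 + 2*k**2 - 4).
Δs = 4*k**3 + 12*k**2 + 10*k - 1, as required.
Σ_(k=2)^(6) t_k = s_(7) − s_(2) = 3059 − (24) = 3035.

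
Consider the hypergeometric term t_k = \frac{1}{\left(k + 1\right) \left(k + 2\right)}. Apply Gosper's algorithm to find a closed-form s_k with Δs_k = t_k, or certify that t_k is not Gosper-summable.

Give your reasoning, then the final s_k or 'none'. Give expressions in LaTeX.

s_k = \frac{k}{k + 1}

r(k) = (k + 1)/(k + 3) after simplifying.
So A=k + 1 and B=k + 3, with C=1.
Solve (k + 1)·f(k+1) − (k + 2)·f(k) = 1.
d = 1 from the (1,1,0) case.
Solve for f: f(k) = k (degree 1 ≤ 1).
Get s_k = R·t_k = k/(k + 1) with R(k) = B(k−1)f(k)/C(k) = k*(k + 2).
Check: Δs_k = 1/(k**2 + 3*k + 2). ✓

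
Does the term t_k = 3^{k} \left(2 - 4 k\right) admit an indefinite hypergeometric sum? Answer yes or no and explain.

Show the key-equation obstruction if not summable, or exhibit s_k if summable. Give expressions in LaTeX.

Yes. s_k = 2 \cdot 3^{k} \left(2 - k\right).

Compute t_(k+1)/t_k: get 3*(2*k + 1)/(2*k - 1).
Take A(k)=3, B(k)=1, C(k)=k - 1/2.
f must satisfy (3)·f(k+1) − (1)·f(k) = k - 1/2.
From deg A=0, deg B=0, deg C=1: d=1.
Match coefficients ⇒ f(k) = (k - 2)/2.
Get s_k = R·t_k = 2*3**k*(2 - k) with R(k) = B(k−1)f(k)/C(k) = (k - 2)/(2*k - 1).
s_(k+1) − s_k = 3**k*(2 - 4*k) = t_k.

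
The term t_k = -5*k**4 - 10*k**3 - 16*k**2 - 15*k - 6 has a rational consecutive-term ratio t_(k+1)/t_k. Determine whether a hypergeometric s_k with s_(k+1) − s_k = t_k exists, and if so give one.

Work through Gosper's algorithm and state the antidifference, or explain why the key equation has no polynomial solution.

s_k = k*(-k**4 - 2*k**2 - 2*k - 1)

The ratio is (5*k**4 + 30*k**3 + 76*k**2 + 97*k + 52)/(5*k**4 + 10*k**3 + 16*k**2 + 15*k + 6).
Normal form (A,B,C) = (1, 1, k**4 + 2*k**3 + 16*k**2/5 + 3*k + 6/5).
Key eq: (1)·f(k+1) = (1)·f(k) + (k**4 + 2*k**3 + 16*k**2/5 + 3*k + 6/5).
Degrees (0,0,4) ⇒ d ≤ 5.
Solving with deg f ≤ 5: f(k) = k*(k**4 + 2*k**2 + 2*k + 1)/5.
Then R = B(k−1)f/C = k*(k**4 + 2*k**2 + 2*k + 1)/(5*k**4 + 10*k**3 + 16*k**2 + 15*k + 6), so s_k = R(k)·t_k = k*(-k**4 - 2*k**2 - 2*k - 1).
s_(k+1) − s_k = -5*k**4 - 10*k**3 - 16*k**2 - 15*k - 6 = t_k.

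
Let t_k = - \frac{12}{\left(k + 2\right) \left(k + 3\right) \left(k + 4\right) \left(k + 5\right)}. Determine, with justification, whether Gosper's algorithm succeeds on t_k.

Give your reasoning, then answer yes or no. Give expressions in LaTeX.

Yes. s_k = \frac{k \left(- k^{2} - 9 k - 26\right)}{6 \left(k + 2\right) \left(k + 3\right) \left(k + 4\right)}.

r(k) = (k + 2)/(k + 6) after simplifying.
So A=k + 2 and B=k + 6, with C=1.
Set up (k + 2)·f(k+1) − (k + 5)·f(k) − (1) = 0.
Degrees (1,1,0) ⇒ d ≤ 3.
Match coefficients ⇒ f(k) = k*(k**2 + 9*k + 26)/72.
So s_k = (B(k−1)f/C)·t_k = (k*(k + 5)*(k**2 + 9*k + 26)/72)·t_k = k*(-k**2 - 9*k - 26)/(6*(k + 2)*(k + 3)*(k + 4)).
s_(k+1) − s_k = -12/(k**4 + 14*k**3 + 71*k**2 + 154*k + 120) = t_k.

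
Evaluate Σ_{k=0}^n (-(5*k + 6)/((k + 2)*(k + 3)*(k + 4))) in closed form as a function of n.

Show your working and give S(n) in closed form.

Compute t_(k+1)/t_k: get (k + 2)*(5*k + 11)/((k + 5)*(5*k + 6)).
Factor: A=k + 2; B=k + 5; C=k + 6/5.
Set up (k + 2)·f(k+1) − (k + 4)·f(k) − (k + 6/5) = 0.
deg f ≤ 2 (via 1,1,1).
Solve for f: f(k) = k*(4*k + 5)/15 (degree 2 ≤ 2).
Certificate R = B(k−1)f/C = k*(k + 4)*(4*k + 5)/(3*(5*k + 6)) gives s_k = k*(-4*k - 5)/(3*(k + 2)*(k + 3)).
s_(k+1) − s_k = (-5*k - 6)/(k**3 + 9*k**2 + 26*k + 24) = t_k.
Σ_(k=0)^n t_k = s_(n+1) − s_(0) = ((-4*n**2 - 13*n - 9)/(3*(n**2 + 7*n + 12))) − (0), i.e. (-4*n**2 - 13*n - 9)/(3*(n**2 + 7*n + 12)).

S(n) = (-4*n**2 - 13*n - 9)/(3*(n**2 + 7*n + 12))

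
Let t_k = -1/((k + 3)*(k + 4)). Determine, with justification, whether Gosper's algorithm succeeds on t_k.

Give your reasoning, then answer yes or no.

Yes. s_k = -k/(3*k + 9).

The ratio is (k + 3)/(k + 5).
Normal form (A,B,C) = (k + 3, k + 5, 1).
Solve (k + 3)·f(k+1) − (k + 4)·f(k) = 1.
Bound: deg f ≤ 1.
Match coefficients ⇒ f(k) = k/3.
Get s_k = R·t_k = -k/(3*k + 9) with R(k) = B(k−1)f(k)/C(k) = k*(k + 4)/3.
Check: Δs_k = -1/(k**2 + 7*k + 12). ✓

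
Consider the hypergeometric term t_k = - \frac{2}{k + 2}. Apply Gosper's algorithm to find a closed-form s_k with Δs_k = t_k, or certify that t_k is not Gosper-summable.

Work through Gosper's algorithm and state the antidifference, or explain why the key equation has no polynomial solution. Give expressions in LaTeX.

no hypergeometric antidifference exists

r(k) = (k + 2)/(k + 3) after simplifying.
So A=k + 2 and B=k + 3, with C=1.
Solve (k + 2)·f(k+1) − (k + 2)·f(k) = 1.
deg f ≤ 0 (via 1,1,0).
Generic f = c0 gives residual -1; -1 = 0 cannot hold, so t_k is not Gosper-summable.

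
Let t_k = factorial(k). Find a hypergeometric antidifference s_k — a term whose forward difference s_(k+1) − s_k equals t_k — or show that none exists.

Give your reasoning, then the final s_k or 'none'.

Compute t_(k+1)/t_k: get k + 1.
So A=k + 1 and B=1, with C=1.
Set up (k + 1)·f(k+1) − (1)·f(k) − (1) = 0.
deg f ≤ -1 (via 1,0,0).
Bound -1 < 0, so the key equation has no polynomial solution.

none (Gosper's algorithm certifies no s_k)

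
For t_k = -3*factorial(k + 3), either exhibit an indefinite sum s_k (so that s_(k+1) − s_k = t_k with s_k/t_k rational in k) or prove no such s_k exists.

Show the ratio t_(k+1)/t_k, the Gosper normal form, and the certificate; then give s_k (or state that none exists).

t_(k+1)/t_k = k + 4.
So A=k + 4 and B=1, with C=1.
Solve (k + 4)·f(k+1) − (1)·f(k) = 1.
Bound: deg f ≤ -1.
Bound -1 < 0, so the key equation has no polynomial solution.

not Gosper-summable; s_k does not exist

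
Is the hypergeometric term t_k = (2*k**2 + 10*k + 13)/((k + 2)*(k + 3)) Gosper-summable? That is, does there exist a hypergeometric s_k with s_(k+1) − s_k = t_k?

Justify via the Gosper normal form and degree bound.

Yes. s_k = k*(4*k + 9)/(2*(k + 2)).

The ratio is (k + 2)*(10*k + 2*(k + 1)**2 + 23)/((k + 4)*(2*k**2 + 10*k + 13)).
So A=k + 2 and B=k + 4, with C=k**2 + 5*k + 13/2.
Set up (k + 2)·f(k+1) − (k + 3)·f(k) − (k**2 + 5*k + 13/2) = 0.
From deg A=1, deg B=1, deg C=2: d=2.
Solving with deg f ≤ 2: f(k) = k*(4*k + 9)/4.
R(k) = B(k−1)·f(k)/C(k) = k*(k + 3)*(4*k + 9)/(2*(2*k**2 + 10*k + 13)); s_k = R·t_k = k*(4*k + 9)/(2*(k + 2)).
Δs = (2*k**2 + 10*k + 13)/(k**2 + 5*k + 6), as required.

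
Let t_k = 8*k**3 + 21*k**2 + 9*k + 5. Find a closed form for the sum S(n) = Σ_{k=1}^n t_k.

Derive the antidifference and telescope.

S(n) = n*(2*n**3 + 11*n**2 + 17*n + 13)

r(k) = (8*k**3 + 45*k**2 + 75*k + 43)/(8*k**3 + 21*k**2 + 9*k + 5) after simplifying.
Normal form (A,B,C) = (1, 1, k**3 + 21*k**2/8 + 9*k/8 + 5/8).
f must satisfy (1)·f(k+1) − (1)·f(k) = k**3 + 21*k**2/8 + 9*k/8 + 5/8.
d = 4 from the (0,0,3) case.
Solve for f: f(k) = k*(2*k**3 + 3*k**2 - 4*k + 4)/8 (degree 4 ≤ 4).
R(k) = B(k−1)·f(k)/C(k) = k*(2*k**3 + 3*k**2 - 4*k + 4)/(8*k**3 + 21*k**2 + 9*k + 5); s_k = R·t_k = k*(2*k**3 + 3*k**2 - 4*k + 4).
Verify: 8*k**3 + 21*k**2 + 9*k + 5 matches t_k.
s_(n+1) = 2*n**4 + 11*n**3 + 17*n**2 + 13*n + 5 and s_(1) = 5, so S(n) = n*(2*n**3 + 11*n**2 + 17*n + 13).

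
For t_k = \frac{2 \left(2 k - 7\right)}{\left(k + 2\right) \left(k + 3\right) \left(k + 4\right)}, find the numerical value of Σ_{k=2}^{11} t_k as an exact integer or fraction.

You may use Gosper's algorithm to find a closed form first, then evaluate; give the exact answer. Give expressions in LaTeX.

Ratio r(k) = (k + 2)*(2*k - 5)/((k + 5)*(2*k - 7)).
A = k + 2, B = k + 5, C = k - 7/2.
Key eq: (k + 2)·f(k+1) = (k + 4)·f(k) + (k - 7/2).
Bound: deg f ≤ 2.
Solve for f: f(k) = -k*(k + 13)/8 (degree 2 ≤ 2).
So s_k = (B(k−1)f/C)·t_k = (-k*(k + 4)*(k + 13)/(4*(2*k - 7)))·t_k = k*(-k - 13)/(2*(k + 2)*(k + 3)).
s_(k+1) − s_k = 2*(2*k - 7)/(k**3 + 9*k**2 + 26*k + 24) = t_k.
Evaluate s at k=12 and k=2: -5/7 and -3/4; difference 1/28.

Σ = 1/28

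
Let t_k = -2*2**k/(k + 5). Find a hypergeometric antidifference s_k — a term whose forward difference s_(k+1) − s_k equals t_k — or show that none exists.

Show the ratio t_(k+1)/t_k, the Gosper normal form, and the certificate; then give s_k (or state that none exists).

Compute t_(k+1)/t_k: get 2*(k + 5)/(k + 6).
Gosper form: A/B · C(k+1)/C(k) with A=2*k + 10, B=k + 6, C=1.
Key eq: (2*k + 10)·f(k+1) = (k + 5)·f(k) + (1).
deg f ≤ -1 (via 1,1,0).
Negative degree bound (-1): no f exists, t_k not Gosper-summable.

not Gosper-summable; s_k does not exist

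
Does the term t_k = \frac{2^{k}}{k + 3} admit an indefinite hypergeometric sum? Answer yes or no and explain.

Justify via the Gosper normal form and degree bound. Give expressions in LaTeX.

No — t_k has no hypergeometric antidifference.

Step 1: r(k) = 2*(k + 3)/(k + 4).
Gosper form: A/B · C(k+1)/C(k) with A=2*k + 6, B=k + 4, C=1.
Solve (2*k + 6)·f(k+1) − (k + 3)·f(k) = 1.
d = -1 from the (1,1,0) case.
Bound -1 < 0, so the key equation has no polynomial solution.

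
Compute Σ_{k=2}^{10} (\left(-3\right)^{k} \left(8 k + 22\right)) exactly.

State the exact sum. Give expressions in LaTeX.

Σ = 4605894

The ratio is 3*(-4*k - 15)/(4*k + 11).
A = -3, B = 1, C = k + 11/4.
Solve (-3)·f(k+1) − (1)·f(k) = k + 11/4.
Degrees (0,0,1) ⇒ d ≤ 1.
Solving with deg f ≤ 1: f(k) = -(k + 2)/4.
R(k) = B(k−1)·f(k)/C(k) = -(k + 2)/(4*k + 11); s_k = R·t_k = -2*(-3)**k*(k + 2).
s_(k+1) − s_k = (-3)**k*(8*k + 22) = t_k.
Sum = s_(11) − s_(2); s_(11) = 4605822, s_(2) = -72 ⇒ 4605894.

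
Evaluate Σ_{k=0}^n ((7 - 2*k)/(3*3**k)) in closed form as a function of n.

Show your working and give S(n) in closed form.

S(n) = 3**(-n - 1)*(3**(n + 2) + n - 2)

r(k) = (2*k - 5)/(3*(2*k - 7)) after simplifying.
Gosper form: A/B · C(k+1)/C(k) with A=1/3, B=1, C=k - 7/2.
Need (1/3)·f(k+1) − (1)·f(k) = k - 7/2.
Bound: deg f ≤ 1.
Match coefficients ⇒ f(k) = -3*(k - 3)/2.
Certificate R = B(k−1)f/C = -3*(k - 3)/(2*k - 7) gives s_k = (k - 3)/3**k.
Δs = (7 - 2*k)/(3*3**k), as required.
Σ_(k=0)^n t_k = s_(n+1) − s_(0) = (3**(-n - 1)*(n - 2)) − (-3), i.e. 3**(-n - 1)*(3**(n + 2) + n - 2).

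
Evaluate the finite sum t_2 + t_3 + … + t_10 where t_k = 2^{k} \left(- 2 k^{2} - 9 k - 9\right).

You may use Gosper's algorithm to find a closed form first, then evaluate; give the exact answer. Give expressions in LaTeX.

Σ = -524236

The ratio is 2*(2*k**2 + 13*k + 20)/(2*k**2 + 9*k + 9).
So A=2 and B=1, with C=k**2 + 9*k/2 + 9/2.
Solve (2)·f(k+1) − (1)·f(k) = k**2 + 9*k/2 + 9/2.
d = 2 from the (0,0,2) case.
Coefficient equations give f(k) = (2*k**2 + k + 3)/2.
So s_k = (B(k−1)f/C)·t_k = ((2*k**2 + k + 3)/((k + 3)*(2*k + 3)))·t_k = 2**k*(-2*k**2 - k - 3).
Δs = 2**k*(-2*k**2 - 9*k - 9), as required.
Σ_(k=2)^(10) t_k = s_(11) − s_(2) = -524288 − (-52) = -524236.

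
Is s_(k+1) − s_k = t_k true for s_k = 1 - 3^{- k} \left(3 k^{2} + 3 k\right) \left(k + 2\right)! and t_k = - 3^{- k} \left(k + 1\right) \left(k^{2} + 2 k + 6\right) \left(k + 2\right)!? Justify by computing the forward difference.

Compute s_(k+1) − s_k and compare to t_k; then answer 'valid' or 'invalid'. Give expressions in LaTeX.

valid; difference matches t_k

s_(k+1) = -3**(-k - 1)*(3*k + 3*(k + 1)**2 + 3)*factorial(k + 3) + 1
s_(k+1) − s_k = -(k + 1)*(k**2 + 2*k + 6)*factorial(k + 2)/3**k
(s_(k+1) − s_k) − t_k = 0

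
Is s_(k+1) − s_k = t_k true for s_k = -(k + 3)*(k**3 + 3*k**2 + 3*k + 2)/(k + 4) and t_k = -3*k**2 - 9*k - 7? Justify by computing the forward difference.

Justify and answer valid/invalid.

s_(k+1) = (-k**4 - 10*k**3 - 36*k**2 - 57*k - 36)/(k + 5)
s_(k+1) − s_k = (-3*k**4 - 34*k**3 - 130*k**2 - 203*k - 114)/(k**2 + 9*k + 20)
(s_(k+1) − s_k) − t_k = 2*(k**3 + 9*k**2 + 20*k + 13)/(k**2 + 9*k + 20)

Invalid: residual 2*(k**3 + 9*k**2 + 20*k + 13)/(k**2 + 9*k + 20) ≠ 0.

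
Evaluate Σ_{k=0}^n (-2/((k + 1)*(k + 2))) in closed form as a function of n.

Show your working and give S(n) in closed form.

Step 1: r(k) = (k + 1)/(k + 3).
A = k + 1, B = k + 3, C = 1.
Key eq: (k + 1)·f(k+1) = (k + 2)·f(k) + (1).
d = 1 from the (1,1,0) case.
Solving with deg f ≤ 1: f(k) = k.
Get s_k = R·t_k = -2*k/(k + 1) with R(k) = B(k−1)f(k)/C(k) = k*(k + 2).
Verify: -2/(k**2 + 3*k + 2) matches t_k.
Telescope: S(n) = s_(n+1) − s_(0) = 2*(-n - 1)/(n + 2) − (0) = 2*(-n - 1)/(n + 2).

S(n) = 2*(-n - 1)/(n + 2)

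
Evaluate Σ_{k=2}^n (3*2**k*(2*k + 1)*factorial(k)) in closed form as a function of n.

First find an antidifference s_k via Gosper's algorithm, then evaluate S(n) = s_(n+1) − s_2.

r(k) = 2*(k + 1)*(2*k + 3)/(2*k + 1) after simplifying.
Take A(k)=2*k + 2, B(k)=1, C(k)=k + 1/2.
Solve (2*k + 2)·f(k+1) − (1)·f(k) = k + 1/2.
Degrees (1,0,1) ⇒ d ≤ 0.
Solving with deg f ≤ 0: f(k) = 1/2.
R(k) = B(k−1)·f(k)/C(k) = 1/(2*k + 1); s_k = R·t_k = 3*2**k*factorial(k).
Δs = 3*2**k*(2*k + 1)*factorial(k), as required.
s_(n+1) = 6*2**n*factorial(n + 1) and s_(2) = 24, so S(n) = 6*2**n*factorial(n + 1) - 24.

S(n) = 6*2**n*factorial(n + 1) - 24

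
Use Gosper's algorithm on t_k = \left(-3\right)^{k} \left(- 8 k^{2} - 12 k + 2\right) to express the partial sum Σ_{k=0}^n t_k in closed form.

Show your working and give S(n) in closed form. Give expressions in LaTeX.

Ratio r(k) = 3*(-4*k**2 - 14*k - 9)/(4*k**2 + 6*k - 1).
Factor: A=-3; B=1; C=k**2 + 3*k/2 - 1/4.
Set up (-3)·f(k+1) − (1)·f(k) − (k**2 + 3*k/2 - 1/4) = 0.
Degrees (0,0,2) ⇒ d ≤ 2.
Match coefficients ⇒ f(k) = -(k - 1)*(k + 1)/4.
Get s_k = R·t_k = 2*(-3)**k*(k**2 - 1) with R(k) = B(k−1)f(k)/C(k) = -(k - 1)*(k + 1)/(4*k**2 + 6*k - 1).
Δs = (-3)**k*(-8*k**2 - 12*k + 2), as required.
Σ_(k=0)^n t_k = s_(n+1) − s_(0) = (6*(-3)**n*n*(-n - 2)) − (-2), i.e. -6*(-3)**n*n**2 - 12*(-3)**n*n + 2.

S(n) = - 6 \left(-3\right)^{n} n^{2} - 12 \left(-3\right)^{n} n + 2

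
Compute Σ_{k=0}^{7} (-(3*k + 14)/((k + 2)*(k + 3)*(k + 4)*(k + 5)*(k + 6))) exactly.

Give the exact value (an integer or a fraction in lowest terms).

r(k) = (k + 2)*(3*k + 17)/((k + 7)*(3*k + 14)) after simplifying.
Gosper form: A/B · C(k+1)/C(k) with A=k + 2, B=k + 7, C=k + 14/3.
Solve (k + 2)·f(k+1) − (k + 6)·f(k) = k + 14/3.
deg f ≤ 4 (via 1,1,1).
Solving with deg f ≤ 4: f(k) = k*(k + 4)*(k**2 + 10*k + 31)/90.
R(k) = B(k−1)·f(k)/C(k) = k*(k + 4)*(k + 6)*(k**2 + 10*k + 31)/(30*(3*k + 14)); s_k = R·t_k = k*(-k**2 - 10*k - 31)/(30*(k**3 + 10*k**2 + 31*k + 30)).
s_(k+1) − s_k = (-3*k - 14)/(k**5 + 20*k**4 + 155*k**3 + 580*k**2 + 1044*k + 720) = t_k.
Telescoping: Σ = s_(8) − s_(0) = -14/429 − (0) = -14/429.

Σ = -14/429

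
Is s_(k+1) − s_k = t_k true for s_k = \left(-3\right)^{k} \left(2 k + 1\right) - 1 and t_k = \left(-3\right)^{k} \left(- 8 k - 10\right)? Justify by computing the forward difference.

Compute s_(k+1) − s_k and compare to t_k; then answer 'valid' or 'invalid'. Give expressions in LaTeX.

Valid: the claim telescopes to t_k.

s_(k+1) = (-3)**(k + 1)*(2*k + 3) - 1
s_(k+1) − s_k = (-3)**k*(-8*k - 10)
(s_(k+1) − s_k) − t_k = 0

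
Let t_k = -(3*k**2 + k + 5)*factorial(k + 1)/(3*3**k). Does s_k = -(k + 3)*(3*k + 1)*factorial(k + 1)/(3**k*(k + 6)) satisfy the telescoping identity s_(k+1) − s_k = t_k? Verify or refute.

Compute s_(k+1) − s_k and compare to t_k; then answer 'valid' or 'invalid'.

s_(k+1) = -(k + 4)*(3*k + 4)*factorial(k + 2)/(3*3**k*(k + 7))
s_(k+1) − s_k = -(3*k**4 + 31*k**3 + 87*k**2 + 101*k + 129)*factorial(k + 1)/(3*3**k*(k + 6)*(k + 7))
(s_(k+1) − s_k) − t_k = (3*k**3 + 19*k**2 + 2*k + 27)*factorial(k + 1)/(3**k*(k + 6)*(k + 7))

Invalid: residual (3*k**3 + 19*k**2 + 2*k + 27)*factorial(k + 1)/(3**k*(k + 6)*(k + 7)) ≠ 0.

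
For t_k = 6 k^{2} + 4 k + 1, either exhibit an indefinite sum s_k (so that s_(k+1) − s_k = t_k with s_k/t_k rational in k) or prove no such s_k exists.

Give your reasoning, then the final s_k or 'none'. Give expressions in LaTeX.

r(k) = (6*k**2 + 16*k + 11)/(6*k**2 + 4*k + 1) after simplifying.
A = 1, B = 1, C = k**2 + 2*k/3 + 1/6.
Solve (1)·f(k+1) − (1)·f(k) = k**2 + 2*k/3 + 1/6.
d = 3 from the (0,0,2) case.
A polynomial solution: f(k) = k**2*(2*k - 1)/6.
Certificate R = B(k−1)f/C = k**2*(2*k - 1)/(6*k**2 + 4*k + 1) gives s_k = k**2*(2*k - 1).
s_(k+1) − s_k = 6*k**2 + 4*k + 1 = t_k.

s_k = k^{2} \left(2 k - 1\right)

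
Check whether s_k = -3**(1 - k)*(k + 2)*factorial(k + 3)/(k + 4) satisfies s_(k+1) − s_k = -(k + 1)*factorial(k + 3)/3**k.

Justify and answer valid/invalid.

Invalid: residual 2*(k**2 + 5*k + 1)*factorial(k + 3)/(3**k*(k + 4)*(k + 5)) ≠ 0.

s_(k+1) = -(k + 3)*factorial(k + 4)/(3**k*(k + 5))
s_(k+1) − s_k = -(k**3 + 8*k**2 + 19*k + 18)*factorial(k + 3)/(3**k*(k + 4)*(k + 5))
(s_(k+1) − s_k) − t_k = 2*(k**2 + 5*k + 1)*factorial(k + 3)/(3**k*(k + 4)*(k + 5))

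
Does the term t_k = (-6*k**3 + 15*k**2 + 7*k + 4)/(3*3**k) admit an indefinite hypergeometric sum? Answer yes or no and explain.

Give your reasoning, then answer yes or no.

Yes. s_k = (3*k**3 - 3*k**2 - 2*k - 3)/3**k.

r(k) = (6*k**3 + 3*k**2 - 19*k - 20)/(3*(6*k**3 - 15*k**2 - 7*k - 4)) after simplifying.
A = 1/3, B = 1, C = k**3 - 5*k**2/2 - 7*k/6 - 2/3.
Key eq: (1/3)·f(k+1) = (1)·f(k) + (k**3 - 5*k**2/2 - 7*k/6 - 2/3).
Degrees (0,0,3) ⇒ d ≤ 3.
A polynomial solution: f(k) = -(3*k**3 - 3*k**2 - 2*k - 3)/2.
Certificate R = B(k−1)f/C = -3*(3*k**3 - 3*k**2 - 2*k - 3)/(6*k**3 - 15*k**2 - 7*k - 4) gives s_k = (3*k**3 - 3*k**2 - 2*k - 3)/3**k.
Verify: (-6*k**3 + 15*k**2 + 7*k + 4)/(3*3**k) matches t_k.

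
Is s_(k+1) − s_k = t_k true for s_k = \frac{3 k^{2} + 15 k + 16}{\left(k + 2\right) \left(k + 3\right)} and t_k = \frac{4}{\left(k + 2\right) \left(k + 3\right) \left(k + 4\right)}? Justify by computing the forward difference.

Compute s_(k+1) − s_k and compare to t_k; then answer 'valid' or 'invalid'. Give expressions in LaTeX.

s_(k+1) = (15*k + 3*(k + 1)**2 + 31)/((k + 3)*(k + 4))
s_(k+1) − s_k = 4/(k**3 + 9*k**2 + 26*k + 24)
(s_(k+1) − s_k) − t_k = 0

valid (s_(k+1) − s_k reduces to t_k)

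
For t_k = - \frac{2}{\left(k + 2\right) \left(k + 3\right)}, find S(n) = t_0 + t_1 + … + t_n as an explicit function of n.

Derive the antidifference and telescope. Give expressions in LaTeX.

S(n) = \frac{- n - 1}{n + 3}

The ratio is (k + 2)/(k + 4).
Gosper form: A/B · C(k+1)/C(k) with A=k + 2, B=k + 4, C=1.
f must satisfy (k + 2)·f(k+1) − (k + 3)·f(k) = 1.
deg f ≤ 1 (via 1,1,0).
Coefficient equations give f(k) = k/2.
So s_k = (B(k−1)f/C)·t_k = (k*(k + 3)/2)·t_k = -k/(k + 2).
Δs = -2/(k**2 + 5*k + 6), as required.
Evaluate: s_(n+1) = (-n - 1)/(n + 3); subtract s_(0) = 0 ⇒ S(n) = (-n - 1)/(n + 3).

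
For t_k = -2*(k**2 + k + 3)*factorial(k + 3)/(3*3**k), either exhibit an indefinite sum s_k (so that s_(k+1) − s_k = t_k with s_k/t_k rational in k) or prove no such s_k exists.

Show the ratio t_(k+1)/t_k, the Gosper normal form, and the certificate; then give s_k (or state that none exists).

Compute t_(k+1)/t_k: get (k + 4)*(k + (k + 1)**2 + 4)/(3*(k**2 + k + 3)).
Gosper form: A/B · C(k+1)/C(k) with A=k/3 + 4/3, B=1, C=k**2 + k + 3.
Solve (k/3 + 4/3)·f(k+1) − (1)·f(k) = k**2 + k + 3.
d = 1 from the (1,0,2) case.
Solving with deg f ≤ 1: f(k) = 3*(k - 1).
R(k) = B(k−1)·f(k)/C(k) = 3*(k - 1)/(k**2 + k + 3); s_k = R·t_k = -2*(k - 1)*factorial(k + 3)/3**k.
s_(k+1) − s_k = -2*(k**2 + k + 3)*factorial(k + 3)/(3*3**k) = t_k.

s_k = -2*(k - 1)*factorial(k + 3)/3**k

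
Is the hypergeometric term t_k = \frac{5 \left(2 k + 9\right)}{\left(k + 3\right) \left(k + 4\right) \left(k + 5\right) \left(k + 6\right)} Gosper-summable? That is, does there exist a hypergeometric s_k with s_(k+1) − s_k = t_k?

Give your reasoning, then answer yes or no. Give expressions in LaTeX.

Yes. s_k = \frac{k \left(k + 8\right)}{3 \left(k^{2} + 8 k + 15\right)}.

r(k) = (k + 3)*(2*k + 11)/((k + 7)*(2*k + 9)) after simplifying.
Gosper form: A/B · C(k+1)/C(k) with A=k + 3, B=k + 7, C=k + 9/2.
Set up (k + 3)·f(k+1) − (k + 6)·f(k) − (k + 9/2) = 0.
d = 3 from the (1,1,1) case.
Solve for f: f(k) = k*(k + 4)*(k + 8)/30 (degree 3 ≤ 3).
So s_k = (B(k−1)f/C)·t_k = (k*(k + 4)*(k + 6)*(k + 8)/(15*(2*k + 9)))·t_k = k*(k + 8)/(3*(k**2 + 8*k + 15)).
Check: Δs_k = 5*(2*k + 9)/(k**4 + 18*k**3 + 119*k**2 + 342*k + 360). ✓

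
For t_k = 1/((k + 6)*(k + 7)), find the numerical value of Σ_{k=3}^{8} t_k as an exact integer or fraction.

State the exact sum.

Ratio r(k) = (k + 6)/(k + 8).
A = k + 6, B = k + 8, C = 1.
f must satisfy (k + 6)·f(k+1) − (k + 7)·f(k) = 1.
Degrees (1,1,0) ⇒ d ≤ 1.
A polynomial solution: f(k) = k/6.
Get s_k = R·t_k = k/(6*(k + 6)) with R(k) = B(k−1)f(k)/C(k) = k*(k + 7)/6.
s_(k+1) − s_k = 1/(k**2 + 13*k + 42) = t_k.
Telescoping: Σ = s_(9) − s_(3) = 1/10 − (1/18) = 2/45.

Σ = 2/45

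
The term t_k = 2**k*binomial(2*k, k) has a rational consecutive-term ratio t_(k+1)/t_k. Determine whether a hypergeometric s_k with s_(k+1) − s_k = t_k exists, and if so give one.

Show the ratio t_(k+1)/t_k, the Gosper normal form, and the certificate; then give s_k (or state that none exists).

none — t_k is not Gosper-summable

r(k) = 4*(2*k + 1)/(k + 1) after simplifying.
So A=8*k + 4 and B=k + 1, with C=1.
f must satisfy (8*k + 4)·f(k+1) − (k)·f(k) = 1.
From deg A=1, deg B=1, deg C=0: d=-1.
Negative degree bound (-1): no f exists, t_k not Gosper-summable.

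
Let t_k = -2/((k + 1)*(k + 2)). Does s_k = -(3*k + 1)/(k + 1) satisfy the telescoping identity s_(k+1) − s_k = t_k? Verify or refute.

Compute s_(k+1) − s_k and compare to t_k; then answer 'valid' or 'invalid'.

s_(k+1) = (-3*k - 4)/(k + 2)
s_(k+1) − s_k = -2/(k**2 + 3*k + 2)
(s_(k+1) − s_k) − t_k = 0

valid; difference matches t_k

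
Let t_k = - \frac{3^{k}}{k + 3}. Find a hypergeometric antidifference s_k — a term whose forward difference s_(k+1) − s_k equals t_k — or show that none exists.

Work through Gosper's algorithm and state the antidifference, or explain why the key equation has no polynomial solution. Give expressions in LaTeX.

not Gosper-summable; s_k does not exist

Ratio r(k) = 3*(k + 3)/(k + 4).
Factor: A=3*k + 9; B=k + 4; C=1.
Need (3*k + 9)·f(k+1) − (k + 3)·f(k) = 1.
deg f ≤ -1 (via 1,1,0).
Negative degree bound (-1): no f exists, t_k not Gosper-summable.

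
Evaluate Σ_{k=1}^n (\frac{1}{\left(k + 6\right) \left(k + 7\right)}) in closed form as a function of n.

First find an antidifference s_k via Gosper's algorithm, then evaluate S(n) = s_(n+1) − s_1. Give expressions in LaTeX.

S(n) = \frac{n}{7 \left(n + 7\right)}

The ratio is (k + 6)/(k + 8).
Normal form (A,B,C) = (k + 6, k + 8, 1).
Set up (k + 6)·f(k+1) − (k + 7)·f(k) − (1) = 0.
Bound: deg f ≤ 1.
A polynomial solution: f(k) = k/6.
Then R = B(k−1)f/C = k*(k + 7)/6, so s_k = R(k)·t_k = k/(6*(k + 6)).
Verify: 1/(k**2 + 13*k + 42) matches t_k.
Evaluate: s_(n+1) = (n + 1)/(6*(n + 7)); subtract s_(1) = 1/42 ⇒ S(n) = n/(7*(n + 7)).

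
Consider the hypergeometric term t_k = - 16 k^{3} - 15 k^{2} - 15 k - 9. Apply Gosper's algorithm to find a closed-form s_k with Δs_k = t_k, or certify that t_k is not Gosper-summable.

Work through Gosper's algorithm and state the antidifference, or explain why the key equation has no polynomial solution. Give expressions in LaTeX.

s_k = k \left(- 4 k^{3} + 3 k^{2} - 4 k - 4\right)

Ratio r(k) = (16*k**3 + 63*k**2 + 93*k + 55)/(16*k**3 + 15*k**2 + 15*k + 9).
Factor: A=1; B=1; C=k**3 + 15*k**2/16 + 15*k/16 + 9/16.
Set up (1)·f(k+1) − (1)·f(k) − (k**3 + 15*k**2/16 + 15*k/16 + 9/16) = 0.
From deg A=0, deg B=0, deg C=3: d=4.
Match coefficients ⇒ f(k) = k*(4*k**3 - 3*k**2 + 4*k + 4)/16.
R(k) = B(k−1)·f(k)/C(k) = k*(4*k**3 - 3*k**2 + 4*k + 4)/(16*k**3 + 15*k**2 + 15*k + 9); s_k = R·t_k = k*(-4*k**3 + 3*k**2 - 4*k - 4).
Check: Δs_k = -16*k**3 - 15*k**2 - 15*k - 9. ✓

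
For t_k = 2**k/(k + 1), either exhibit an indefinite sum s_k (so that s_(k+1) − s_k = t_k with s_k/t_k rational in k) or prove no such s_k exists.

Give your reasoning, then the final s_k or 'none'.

The ratio is 2*(k + 1)/(k + 2).
Factor: A=2*k + 2; B=k + 2; C=1.
Solve (2*k + 2)·f(k+1) − (k + 1)·f(k) = 1.
d = -1 from the (1,1,0) case.
Bound -1 < 0, so the key equation has no polynomial solution.

no hypergeometric antidifference exists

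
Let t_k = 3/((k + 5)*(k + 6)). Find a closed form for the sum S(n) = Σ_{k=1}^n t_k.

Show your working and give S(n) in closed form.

The ratio is (k + 5)/(k + 7).
A = k + 5, B = k + 7, C = 1.
Need (k + 5)·f(k+1) − (k + 6)·f(k) = 1.
From deg A=1, deg B=1, deg C=0: d=1.
Solving with deg f ≤ 1: f(k) = k/5.
R(k) = B(k−1)·f(k)/C(k) = k*(k + 6)/5; s_k = R·t_k = 3*k/(5*(k + 5)).
Δs = 3/(k**2 + 11*k + 30), as required.
s_(n+1) = 3*(n + 1)/(5*(n + 6)) and s_(1) = 1/10, so S(n) = n/(2*(n + 6)).

S(n) = n/(2*(n + 6))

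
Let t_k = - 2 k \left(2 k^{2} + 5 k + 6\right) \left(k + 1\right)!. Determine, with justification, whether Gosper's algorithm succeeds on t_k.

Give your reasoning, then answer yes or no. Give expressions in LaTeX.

Yes. s_k = 2 \left(- 2 k^{2} + k + 2\right) \left(k + 1\right)!.

Ratio r(k) = (k + 1)*(k + 2)*(5*k + 2*(k + 1)**2 + 11)/(k*(2*k**2 + 5*k + 6)).
A = k + 2, B = 1, C = k**3 + 5*k**2/2 + 3*k.
Need (k + 2)·f(k+1) − (1)·f(k) = k**3 + 5*k**2/2 + 3*k.
d = 2 from the (1,0,3) case.
Solving with deg f ≤ 2: f(k) = (2*k**2 - k - 2)/2.
Get s_k = R·t_k = 2*(-2*k**2 + k + 2)*factorial(k + 1) with R(k) = B(k−1)f(k)/C(k) = (2*k**2 - k - 2)/(k*(2*k**2 + 5*k + 6)).
Verify: -2*k*(2*k**2 + 5*k + 6)*factorial(k + 1) matches t_k.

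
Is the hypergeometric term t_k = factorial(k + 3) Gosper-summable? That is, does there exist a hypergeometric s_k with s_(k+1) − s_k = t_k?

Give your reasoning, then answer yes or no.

No. Not Gosper-summable.

Step 1: r(k) = k + 4.
Factor: A=k + 4; B=1; C=1.
Set up (k + 4)·f(k+1) − (1)·f(k) − (1) = 0.
Bound: deg f ≤ -1.
d = -1 < 0 ⇒ no nonzero polynomial f; not summable.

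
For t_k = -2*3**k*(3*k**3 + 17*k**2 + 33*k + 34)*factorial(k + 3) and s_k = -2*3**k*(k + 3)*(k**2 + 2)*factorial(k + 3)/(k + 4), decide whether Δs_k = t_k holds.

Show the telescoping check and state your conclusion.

Invalid: residual 2*3**k*(3*k**4 + 29*k**3 + 100*k**2 + 166*k + 134)*factorial(k + 3)/((k + 4)*(k + 5)) ≠ 0.

s_(k+1) = -6*3**k*(k + 4)*(k**2 + 2*k + 3)*factorial(k + 4)/(k + 5)
s_(k+1) − s_k = -2*3**k*(3*k**5 + 41*k**4 + 217*k**3 + 571*k**2 + 800*k + 546)*factorial(k + 3)/((k + 4)*(k + 5))
(s_(k+1) − s_k) − t_k = 2*3**k*(3*k**4 + 29*k**3 + 100*k**2 + 166*k + 134)*factorial(k + 3)/((k + 4)*(k + 5))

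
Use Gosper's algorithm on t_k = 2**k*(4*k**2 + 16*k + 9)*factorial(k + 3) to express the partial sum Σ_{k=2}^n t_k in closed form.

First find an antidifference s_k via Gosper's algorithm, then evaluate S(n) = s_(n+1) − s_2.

t_(k+1)/t_k = 2*(4*k**3 + 40*k**2 + 125*k + 116)/(4*k**2 + 16*k + 9).
A = 2*k + 8, B = 1, C = k**2 + 4*k + 9/4.
f must satisfy (2*k + 8)·f(k+1) − (1)·f(k) = k**2 + 4*k + 9/4.
Bound: deg f ≤ 1.
Coefficient equations give f(k) = (2*k - 1)/4.
Get s_k = R·t_k = 2**k*(2*k - 1)*factorial(k + 3) with R(k) = B(k−1)f(k)/C(k) = (2*k - 1)/(4*k**2 + 16*k + 9).
s_(k+1) − s_k = 2**k*(4*k**2 + 16*k + 9)*factorial(k + 3) = t_k.
Σ_(k=2)^n t_k = s_(n+1) − s_(2) = (2**(n + 1)*(2*n + 1)*factorial(n + 4)) − (1440), i.e. 4*2**n*n*factorial(n + 4) + 2*2**n*factorial(n + 4) - 1440.

S(n) = 4*2**n*n*factorial(n + 4) + 2*2**n*factorial(n + 4) - 1440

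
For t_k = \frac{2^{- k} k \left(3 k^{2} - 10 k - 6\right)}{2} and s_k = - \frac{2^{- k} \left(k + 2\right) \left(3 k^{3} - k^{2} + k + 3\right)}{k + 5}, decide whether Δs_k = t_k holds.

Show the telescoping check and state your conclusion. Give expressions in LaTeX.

s_(k+1) = -(k + 3)*(k + 3*(k + 1)**3 - (k + 1)**2 + 4)/(2*2**k*(k + 6))
s_(k+1) − s_k = (3*k**5 + 14*k**4 - 59*k**3 - 192*k**2 - 96*k - 18)/(2*2**k*(k**2 + 11*k + 30))
(s_(k+1) − s_k) − t_k = 3*(-3*k**4 - 11*k**3 + 58*k**2 + 28*k - 6)/(2*2**k*(k**2 + 11*k + 30))

Invalid: residual \frac{3 \cdot 2^{- k} \left(- 3 k^{4} - 11 k^{3} + 58 k^{2} + 28 k - 6\right)}{2 \left(k^{2} + 11 k + 30\right)} ≠ 0.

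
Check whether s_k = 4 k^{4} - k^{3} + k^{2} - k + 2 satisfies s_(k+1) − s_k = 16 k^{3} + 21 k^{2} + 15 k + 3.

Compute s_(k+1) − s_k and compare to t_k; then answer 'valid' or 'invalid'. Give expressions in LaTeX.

valid; difference matches t_k

s_(k+1) = -k + 4*(k + 1)**4 - (k + 1)**3 + (k + 1)**2 + 1
s_(k+1) − s_k = 16*k**3 + 21*k**2 + 15*k + 3
(s_(k+1) − s_k) − t_k = 0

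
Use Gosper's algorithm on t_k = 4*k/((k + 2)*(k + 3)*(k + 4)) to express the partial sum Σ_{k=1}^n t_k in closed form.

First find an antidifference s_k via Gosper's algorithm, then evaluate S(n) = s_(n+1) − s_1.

S(n) = 2*n*(n + 1)/(3*(n**2 + 7*n + 12))

Step 1: r(k) = (k + 1)*(k + 2)/(k*(k + 5)).
Factor: A=k + 2; B=k + 5; C=k.
Key eq: (k + 2)·f(k+1) = (k + 4)·f(k) + (k).
From deg A=1, deg B=1, deg C=1: d=2.
Solving with deg f ≤ 2: f(k) = k*(k - 1)/6.
Certificate R = B(k−1)f/C = (k - 1)*(k + 4)/6 gives s_k = 2*k*(k - 1)/(3*(k + 2)*(k + 3)).
Verify: 4*k/(k**3 + 9*k**2 + 26*k + 24) matches t_k.
Σ_(k=1)^n t_k = s_(n+1) − s_(1) = (2*n*(n + 1)/(3*(n**2 + 7*n + 12))) − (0), i.e. 2*n*(n + 1)/(3*(n**2 + 7*n + 12)).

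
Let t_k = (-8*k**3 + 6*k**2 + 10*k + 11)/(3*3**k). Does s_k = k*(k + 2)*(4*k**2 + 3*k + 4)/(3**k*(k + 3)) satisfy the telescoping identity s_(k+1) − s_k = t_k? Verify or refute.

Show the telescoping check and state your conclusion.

s_(k+1) = (k + 1)*(k + 3)*(3*k + 4*(k + 1)**2 + 7)/(3*3**k*(k + 4))
s_(k+1) − s_k = (-8*k**5 - 42*k**4 - 14*k**3 + 134*k**2 + 168*k + 99)/(3*3**k*(k**2 + 7*k + 12))
(s_(k+1) − s_k) − t_k = (8*k**4 + 30*k**3 - 19*k**2 - 29*k - 33)/(3*3**k*(k**2 + 7*k + 12))

Invalid: residual (8*k**4 + 30*k**3 - 19*k**2 - 29*k - 33)/(3*3**k*(k**2 + 7*k + 12)) ≠ 0.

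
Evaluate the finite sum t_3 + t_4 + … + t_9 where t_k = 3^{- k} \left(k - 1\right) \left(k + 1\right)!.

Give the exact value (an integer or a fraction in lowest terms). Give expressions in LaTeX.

Σ = 492152/243

Compute t_(k+1)/t_k: get k*(k + 2)/(3*(k - 1)).
Take A(k)=k/3 + 2/3, B(k)=1, C(k)=k - 1.
Key eq: (k/3 + 2/3)·f(k+1) = (1)·f(k) + (k - 1).
Degrees (1,0,1) ⇒ d ≤ 0.
Match coefficients ⇒ f(k) = 3.
Then R = B(k−1)f/C = 3/(k - 1), so s_k = R(k)·t_k = 3**(1 - k)*factorial(k + 1).
Verify: (k - 1)*factorial(k + 1)/3**k matches t_k.
Σ_(k=3)^(9) t_k = s_(10) − s_(3) = 492800/243 − (8/3) = 492152/243.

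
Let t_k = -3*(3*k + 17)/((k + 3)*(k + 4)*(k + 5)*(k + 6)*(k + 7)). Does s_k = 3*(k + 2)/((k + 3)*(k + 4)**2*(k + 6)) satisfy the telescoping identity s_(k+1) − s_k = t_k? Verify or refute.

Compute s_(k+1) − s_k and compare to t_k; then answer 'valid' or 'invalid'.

Invalid: residual 6*(4*k**2 + 41*k + 103)/(k**7 + 34*k**6 + 490*k**5 + 3880*k**4 + 18229*k**3 + 50806*k**2 + 77760*k + 50400) ≠ 0.

s_(k+1) = 3*(k + 3)/((k + 4)*(k + 5)**2*(k + 7))
s_(k+1) − s_k = 3*(-(k + 2)*(k + 5)**2*(k + 7) + (k + 3)**2*(k + 4)*(k + 6))/((k + 3)*(k + 4)**2*(k + 5)**2*(k + 6)*(k + 7))
(s_(k+1) − s_k) − t_k = 6*(4*k**2 + 41*k + 103)/(k**7 + 34*k**6 + 490*k**5 + 3880*k**4 + 18229*k**3 + 50806*k**2 + 77760*k + 50400)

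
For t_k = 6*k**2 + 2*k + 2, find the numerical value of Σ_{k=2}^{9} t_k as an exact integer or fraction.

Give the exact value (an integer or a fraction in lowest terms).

The ratio is (k + 3*(k + 1)**2 + 2)/(3*k**2 + k + 1).
Factor: A=1; B=1; C=k**2 + k/3 + 1/3.
Set up (1)·f(k+1) − (1)·f(k) − (k**2 + k/3 + 1/3) = 0.
Degrees (0,0,2) ⇒ d ≤ 3.
Solving with deg f ≤ 3: f(k) = k*(k**2 - k + 1)/3.
Get s_k = R·t_k = 2*k*(k**2 - k + 1) with R(k) = B(k−1)f(k)/C(k) = k*(k**2 - k + 1)/(3*k**2 + k + 1).
Verify: 6*k**2 + 2*k + 2 matches t_k.
Σ_(k=2)^(9) t_k = s_(10) − s_(2) = 1820 − (12) = 1808.

Σ = 1808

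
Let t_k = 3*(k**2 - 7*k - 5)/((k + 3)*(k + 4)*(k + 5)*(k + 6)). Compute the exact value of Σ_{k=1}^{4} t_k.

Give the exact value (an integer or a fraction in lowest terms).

Σ = -67/720

Ratio r(k) = (k**3 - 2*k**2 - 26*k - 33)/(k**3 - 54*k - 35).
So A=k + 3 and B=k + 7, with C=k**2 - 7*k - 5.
Need (k + 3)·f(k+1) − (k + 6)·f(k) = k**2 - 7*k - 5.
Degrees (1,1,2) ⇒ d ≤ 3.
Solve for f: f(k) = -k*(k**2 + 102*k + 47)/90 (degree 3 ≤ 3).
Certificate R = B(k−1)f/C = -k*(k + 6)*(k**2 + 102*k + 47)/(90*(k**2 - 7*k - 5)) gives s_k = k*(-k**2 - 102*k - 47)/(30*(k + 3)*(k + 4)*(k + 5)).
s_(k+1) − s_k = 3*(k**2 - 7*k - 5)/(k**4 + 18*k**3 + 119*k**2 + 342*k + 360) = t_k.
Σ_(k=1)^(4) t_k = s_(5) − s_(1) = -97/720 − (-1/24) = -67/720.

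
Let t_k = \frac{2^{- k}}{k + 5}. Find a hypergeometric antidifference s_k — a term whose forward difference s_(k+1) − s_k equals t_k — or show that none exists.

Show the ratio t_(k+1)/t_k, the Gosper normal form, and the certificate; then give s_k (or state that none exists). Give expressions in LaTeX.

Step 1: r(k) = (k + 5)/(2*(k + 6)).
A = k/2 + 5/2, B = k + 6, C = 1.
Set up (k/2 + 5/2)·f(k+1) − (k + 5)·f(k) − (1) = 0.
Bound: deg f ≤ -1.
Bound -1 < 0, so the key equation has no polynomial solution.

no hypergeometric antidifference exists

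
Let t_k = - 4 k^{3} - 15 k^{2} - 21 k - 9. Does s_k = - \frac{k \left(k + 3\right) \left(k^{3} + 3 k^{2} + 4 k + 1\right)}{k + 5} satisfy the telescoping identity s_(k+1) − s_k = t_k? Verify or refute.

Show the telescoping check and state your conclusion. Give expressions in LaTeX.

s_(k+1) = -(k + 1)*(k + 4)*(4*k + (k + 1)**3 + 3*(k + 1)**2 + 5)/(k + 6)
s_(k+1) − s_k = (-4*k**5 - 53*k**4 - 242*k**3 - 506*k**2 - 503*k - 180)/(k**2 + 11*k + 30)
(s_(k+1) − s_k) − t_k = 2*(3*k**4 + 32*k**3 + 92*k**2 + 113*k + 45)/(k**2 + 11*k + 30)

Invalid: residual \frac{2 \left(3 k^{4} + 32 k^{3} + 92 k^{2} + 113 k + 45\right)}{k^{2} + 11 k + 30} ≠ 0.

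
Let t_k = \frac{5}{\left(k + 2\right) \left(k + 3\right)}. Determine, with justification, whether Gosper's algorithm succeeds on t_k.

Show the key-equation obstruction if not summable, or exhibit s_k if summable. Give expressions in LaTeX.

Compute t_(k+1)/t_k: get (k + 2)/(k + 4).
Gosper form: A/B · C(k+1)/C(k) with A=k + 2, B=k + 4, C=1.
Set up (k + 2)·f(k+1) − (k + 3)·f(k) − (1) = 0.
From deg A=1, deg B=1, deg C=0: d=1.
A polynomial solution: f(k) = k/2.
Certificate R = B(k−1)f/C = k*(k + 3)/2 gives s_k = 5*k/(2*(k + 2)).
s_(k+1) − s_k = 5/(k**2 + 5*k + 6) = t_k.

Yes. s_k = \frac{5 k}{2 \left(k + 2\right)}.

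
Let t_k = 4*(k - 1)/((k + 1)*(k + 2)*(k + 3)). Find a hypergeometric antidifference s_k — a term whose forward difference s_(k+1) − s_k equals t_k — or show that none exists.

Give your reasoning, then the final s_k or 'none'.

Step 1: r(k) = k*(k + 1)/((k - 1)*(k + 4)).
So A=k + 1 and B=k + 4, with C=k - 1.
Need (k + 1)·f(k+1) − (k + 3)·f(k) = k - 1.
From deg A=1, deg B=1, deg C=1: d=2.
Solving with deg f ≤ 2: f(k) = -k.
R(k) = B(k−1)·f(k)/C(k) = -k*(k + 3)/(k - 1); s_k = R·t_k = -4*k/((k + 1)*(k + 2)).
s_(k+1) − s_k = 4*(k - 1)/(k**3 + 6*k**2 + 11*k + 6) = t_k.

s_k = -4*k/((k + 1)*(k + 2))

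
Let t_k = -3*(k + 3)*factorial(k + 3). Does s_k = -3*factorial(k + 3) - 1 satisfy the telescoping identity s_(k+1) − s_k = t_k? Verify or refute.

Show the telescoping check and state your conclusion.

s_(k+1) = -3*factorial(k + 4) - 1
s_(k+1) − s_k = -3*(k + 3)*factorial(k + 3)
(s_(k+1) − s_k) − t_k = 0

Valid: the claim telescopes to t_k.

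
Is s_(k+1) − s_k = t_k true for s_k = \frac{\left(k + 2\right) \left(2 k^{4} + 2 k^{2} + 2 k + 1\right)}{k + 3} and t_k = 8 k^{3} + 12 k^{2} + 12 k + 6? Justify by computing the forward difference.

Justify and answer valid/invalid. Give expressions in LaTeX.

s_(k+1) = (k + 3)*(2*k + 2*(k + 1)**4 + 2*(k + 1)**2 + 3)/(k + 4)
s_(k+1) − s_k = (8*k**5 + 62*k**4 + 156*k**3 + 188*k**2 + 146*k + 55)/(k**2 + 7*k + 12)
(s_(k+1) − s_k) − t_k = (-6*k**4 - 36*k**3 - 46*k**2 - 40*k - 17)/(k**2 + 7*k + 12)

Invalid: residual \frac{- 6 k^{4} - 36 k^{3} - 46 k^{2} - 40 k - 17}{k^{2} + 7 k + 12} ≠ 0.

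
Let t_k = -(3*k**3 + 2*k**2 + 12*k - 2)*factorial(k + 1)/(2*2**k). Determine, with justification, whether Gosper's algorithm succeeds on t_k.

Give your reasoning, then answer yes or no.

Yes. s_k = -(k - 1)*(3*k - 1)*factorial(k + 1)/2**k.

r(k) = (3*k**4 + 17*k**3 + 47*k**2 + 65*k + 30)/(2*(3*k**3 + 2*k**2 + 12*k - 2)) after simplifying.
Normal form (A,B,C) = (k/2 + 1, 1, k**3 + 2*k**2/3 + 4*k - 2/3).
Set up (k/2 + 1)·f(k+1) − (1)·f(k) − (k**3 + 2*k**2/3 + 4*k - 2/3) = 0.
Degrees (1,0,3) ⇒ d ≤ 2.
Solving with deg f ≤ 2: f(k) = 2*(k - 1)*(3*k - 1)/3.
So s_k = (B(k−1)f/C)·t_k = (2*(k - 1)*(3*k - 1)/(3*k**3 + 2*k**2 + 12*k - 2))·t_k = -(k - 1)*(3*k - 1)*factorial(k + 1)/2**k.
s_(k+1) − s_k = -(3*k**3 + 2*k**2 + 12*k - 2)*factorial(k + 1)/(2*2**k) = t_k.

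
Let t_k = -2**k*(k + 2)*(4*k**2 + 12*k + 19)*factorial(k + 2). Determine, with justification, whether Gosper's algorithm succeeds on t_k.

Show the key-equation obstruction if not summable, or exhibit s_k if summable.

The ratio is (k + 3)**2*(24*k + 8*(k + 1)**2 + 62)/((k + 2)*(4*k**2 + 12*k + 19)).
So A=2*k + 6 and B=1, with C=k**3 + 5*k**2 + 43*k/4 + 19/2.
Solve (2*k + 6)·f(k+1) − (1)·f(k) = k**3 + 5*k**2 + 43*k/4 + 19/2.
Degrees (1,0,3) ⇒ d ≤ 2.
Coefficient equations give f(k) = (2*k**2 + k + 4)/4.
R(k) = B(k−1)·f(k)/C(k) = (2*k**2 + k + 4)/((k + 2)*(4*k**2 + 12*k + 19)); s_k = R·t_k = -2**k*(2*k**2 + k + 4)*factorial(k + 2).
Verify: -2**k*(k + 2)*(4*k**2 + 12*k + 19)*factorial(k + 2) matches t_k.

Yes. s_k = -2**k*(2*k**2 + k + 4)*factorial(k + 2).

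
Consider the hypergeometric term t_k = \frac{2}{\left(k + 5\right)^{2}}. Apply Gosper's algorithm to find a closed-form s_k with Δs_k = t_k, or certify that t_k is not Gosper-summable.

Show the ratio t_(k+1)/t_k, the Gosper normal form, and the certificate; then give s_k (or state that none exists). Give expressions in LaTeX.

none (Gosper's algorithm certifies no s_k)

Ratio r(k) = (k + 5)**2/(k + 6)**2.
Gosper form: A/B · C(k+1)/C(k) with A=k**2 + 10*k + 25, B=k**2 + 12*k + 36, C=1.
Solve (k**2 + 10*k + 25)·f(k+1) − (k**2 + 10*k + 25)·f(k) = 1.
deg f ≤ 0 (via 2,2,0).
Put f(k) = c0: A·f(k+1) − B(k−1)·f(k) − C = -1; need -1 = 0 — inconsistent ⇒ no f, not summable.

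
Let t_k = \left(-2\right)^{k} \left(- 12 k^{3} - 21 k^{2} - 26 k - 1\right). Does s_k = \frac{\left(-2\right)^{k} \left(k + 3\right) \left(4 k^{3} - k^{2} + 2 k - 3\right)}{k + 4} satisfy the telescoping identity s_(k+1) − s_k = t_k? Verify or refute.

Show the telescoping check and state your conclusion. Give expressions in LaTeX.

s_(k+1) = (-2)**(k + 1)*(k + 4)*(2*k + 4*(k + 1)**3 - (k + 1)**2 - 1)/(k + 5)
s_(k+1) − s_k = (-2)**k*(-12*k**5 - 117*k**4 - 382*k**3 - 546*k**2 - 422*k - 19)/(k**2 + 9*k + 20)
(s_(k+1) − s_k) − t_k = (-2)**k*(12*k**4 + 73*k**3 + 109*k**2 + 107*k + 1)/(k**2 + 9*k + 20)

Invalid: residual \frac{\left(-2\right)^{k} \left(12 k^{4} + 73 k^{3} + 109 k^{2} + 107 k + 1\right)}{k^{2} + 9 k + 20} ≠ 0.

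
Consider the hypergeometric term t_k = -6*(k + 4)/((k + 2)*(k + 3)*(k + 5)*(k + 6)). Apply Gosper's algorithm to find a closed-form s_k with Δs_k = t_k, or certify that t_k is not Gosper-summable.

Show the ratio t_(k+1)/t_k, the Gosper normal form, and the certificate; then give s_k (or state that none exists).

Ratio r(k) = (k + 2)*(k + 5)**2/((k + 4)**2*(k + 7)).
Gosper form: A/B · C(k+1)/C(k) with A=k + 2, B=k + 7, C=k**2 + 8*k + 16.
Need (k + 2)·f(k+1) − (k + 6)·f(k) = k**2 + 8*k + 16.
Bound: deg f ≤ 4.
A polynomial solution: f(k) = k*(k + 3)*(k + 4)*(k + 7)/20.
Then R = B(k−1)f/C = k*(k + 3)*(k + 6)*(k + 7)/(20*(k + 4)), so s_k = R(k)·t_k = 3*k*(-k - 7)/(10*(k**2 + 7*k + 10)).
Check: Δs_k = 6*(-k - 4)/(k**4 + 16*k**3 + 91*k**2 + 216*k + 180). ✓

s_k = 3*k*(-k - 7)/(10*(k**2 + 7*k + 10))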